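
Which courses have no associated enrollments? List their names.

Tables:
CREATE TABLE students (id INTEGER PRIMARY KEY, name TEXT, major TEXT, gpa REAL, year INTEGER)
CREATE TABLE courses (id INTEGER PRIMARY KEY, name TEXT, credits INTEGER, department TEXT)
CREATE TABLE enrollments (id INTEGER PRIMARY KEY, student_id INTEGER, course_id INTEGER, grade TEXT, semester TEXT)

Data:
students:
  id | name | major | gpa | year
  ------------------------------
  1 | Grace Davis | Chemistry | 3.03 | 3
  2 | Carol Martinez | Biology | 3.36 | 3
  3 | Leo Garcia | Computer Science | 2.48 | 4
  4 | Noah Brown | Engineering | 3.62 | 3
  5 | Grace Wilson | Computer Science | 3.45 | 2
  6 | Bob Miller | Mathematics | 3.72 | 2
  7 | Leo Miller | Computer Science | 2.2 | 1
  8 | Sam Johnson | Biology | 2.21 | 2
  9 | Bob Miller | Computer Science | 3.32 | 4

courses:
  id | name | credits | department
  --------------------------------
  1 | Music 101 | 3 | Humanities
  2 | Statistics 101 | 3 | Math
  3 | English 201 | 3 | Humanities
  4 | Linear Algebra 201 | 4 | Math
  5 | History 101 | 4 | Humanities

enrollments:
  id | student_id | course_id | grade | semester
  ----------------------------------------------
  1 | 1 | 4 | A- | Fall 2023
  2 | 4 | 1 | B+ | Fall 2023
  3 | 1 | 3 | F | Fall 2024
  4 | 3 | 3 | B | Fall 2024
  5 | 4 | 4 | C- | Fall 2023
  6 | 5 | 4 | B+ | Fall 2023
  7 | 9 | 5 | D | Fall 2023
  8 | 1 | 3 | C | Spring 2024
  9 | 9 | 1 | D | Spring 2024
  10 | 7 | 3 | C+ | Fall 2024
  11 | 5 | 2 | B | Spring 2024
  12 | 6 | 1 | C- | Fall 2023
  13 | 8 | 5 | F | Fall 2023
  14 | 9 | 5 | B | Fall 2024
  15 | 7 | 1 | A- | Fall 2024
SELECT p.name FROM courses p LEFT JOIN enrollments c ON c.course_id = p.id WHERE c.id IS NULL

Execution result:
(no rows)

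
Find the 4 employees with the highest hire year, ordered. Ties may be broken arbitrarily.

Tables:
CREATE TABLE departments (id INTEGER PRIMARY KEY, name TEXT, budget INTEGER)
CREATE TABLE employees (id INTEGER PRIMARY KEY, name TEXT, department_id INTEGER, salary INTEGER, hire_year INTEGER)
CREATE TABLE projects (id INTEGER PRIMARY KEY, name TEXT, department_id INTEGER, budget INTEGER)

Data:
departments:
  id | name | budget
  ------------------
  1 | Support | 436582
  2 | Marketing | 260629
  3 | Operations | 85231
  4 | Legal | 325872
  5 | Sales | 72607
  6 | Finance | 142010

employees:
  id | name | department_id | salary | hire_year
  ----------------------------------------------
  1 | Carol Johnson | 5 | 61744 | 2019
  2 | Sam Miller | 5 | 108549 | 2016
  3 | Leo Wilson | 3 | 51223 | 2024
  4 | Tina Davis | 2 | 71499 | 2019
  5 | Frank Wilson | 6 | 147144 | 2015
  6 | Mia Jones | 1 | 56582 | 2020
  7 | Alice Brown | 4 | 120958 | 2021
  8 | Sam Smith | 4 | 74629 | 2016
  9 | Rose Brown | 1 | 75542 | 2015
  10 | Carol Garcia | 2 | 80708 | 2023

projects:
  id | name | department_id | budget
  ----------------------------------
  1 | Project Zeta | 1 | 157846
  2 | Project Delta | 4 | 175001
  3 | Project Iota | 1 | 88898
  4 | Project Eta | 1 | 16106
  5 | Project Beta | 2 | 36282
SELECT name, hire_year FROM employees ORDER BY hire_year DESC LIMIT 4

Execution result:
name | hire_year
Leo Wilson | 2024
Carol Garcia | 2023
Alice Brown | 2021
Mia Jones | 2020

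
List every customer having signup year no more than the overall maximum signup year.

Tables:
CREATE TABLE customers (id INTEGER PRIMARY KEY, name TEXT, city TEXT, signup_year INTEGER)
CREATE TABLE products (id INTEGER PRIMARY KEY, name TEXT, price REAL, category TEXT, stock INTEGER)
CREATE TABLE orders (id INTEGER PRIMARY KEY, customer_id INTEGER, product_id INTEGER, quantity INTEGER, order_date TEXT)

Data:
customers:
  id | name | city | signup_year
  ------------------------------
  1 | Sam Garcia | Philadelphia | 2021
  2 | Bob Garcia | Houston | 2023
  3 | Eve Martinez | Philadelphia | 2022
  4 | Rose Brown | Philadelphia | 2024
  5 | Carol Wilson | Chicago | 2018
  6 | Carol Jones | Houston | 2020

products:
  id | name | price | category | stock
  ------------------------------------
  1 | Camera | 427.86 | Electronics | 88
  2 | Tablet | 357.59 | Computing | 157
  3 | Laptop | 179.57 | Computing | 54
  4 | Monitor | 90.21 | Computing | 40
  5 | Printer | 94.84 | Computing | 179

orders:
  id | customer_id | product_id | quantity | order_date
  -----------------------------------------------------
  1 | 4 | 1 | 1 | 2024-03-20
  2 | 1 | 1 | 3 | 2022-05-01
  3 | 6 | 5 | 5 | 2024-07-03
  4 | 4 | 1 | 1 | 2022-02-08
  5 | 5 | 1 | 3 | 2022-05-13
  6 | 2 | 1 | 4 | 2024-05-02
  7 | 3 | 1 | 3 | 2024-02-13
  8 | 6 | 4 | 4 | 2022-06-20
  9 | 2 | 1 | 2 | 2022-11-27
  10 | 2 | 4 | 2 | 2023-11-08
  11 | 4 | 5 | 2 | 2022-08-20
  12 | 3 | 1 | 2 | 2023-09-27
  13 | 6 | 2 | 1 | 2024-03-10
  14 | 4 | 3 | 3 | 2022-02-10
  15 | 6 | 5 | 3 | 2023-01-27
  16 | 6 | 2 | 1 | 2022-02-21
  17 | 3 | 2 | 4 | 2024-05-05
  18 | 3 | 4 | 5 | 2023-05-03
SELECT name, signup_year FROM customers WHERE signup_year <= (SELECT MAX(signup_year) FROM customers)

Execution result:
name | signup_year
Sam Garcia | 2021
Bob Garcia | 2023
Eve Martinez | 2022
Rose Brown | 2024
Carol Wilson | 2018
Carol Jones | 2020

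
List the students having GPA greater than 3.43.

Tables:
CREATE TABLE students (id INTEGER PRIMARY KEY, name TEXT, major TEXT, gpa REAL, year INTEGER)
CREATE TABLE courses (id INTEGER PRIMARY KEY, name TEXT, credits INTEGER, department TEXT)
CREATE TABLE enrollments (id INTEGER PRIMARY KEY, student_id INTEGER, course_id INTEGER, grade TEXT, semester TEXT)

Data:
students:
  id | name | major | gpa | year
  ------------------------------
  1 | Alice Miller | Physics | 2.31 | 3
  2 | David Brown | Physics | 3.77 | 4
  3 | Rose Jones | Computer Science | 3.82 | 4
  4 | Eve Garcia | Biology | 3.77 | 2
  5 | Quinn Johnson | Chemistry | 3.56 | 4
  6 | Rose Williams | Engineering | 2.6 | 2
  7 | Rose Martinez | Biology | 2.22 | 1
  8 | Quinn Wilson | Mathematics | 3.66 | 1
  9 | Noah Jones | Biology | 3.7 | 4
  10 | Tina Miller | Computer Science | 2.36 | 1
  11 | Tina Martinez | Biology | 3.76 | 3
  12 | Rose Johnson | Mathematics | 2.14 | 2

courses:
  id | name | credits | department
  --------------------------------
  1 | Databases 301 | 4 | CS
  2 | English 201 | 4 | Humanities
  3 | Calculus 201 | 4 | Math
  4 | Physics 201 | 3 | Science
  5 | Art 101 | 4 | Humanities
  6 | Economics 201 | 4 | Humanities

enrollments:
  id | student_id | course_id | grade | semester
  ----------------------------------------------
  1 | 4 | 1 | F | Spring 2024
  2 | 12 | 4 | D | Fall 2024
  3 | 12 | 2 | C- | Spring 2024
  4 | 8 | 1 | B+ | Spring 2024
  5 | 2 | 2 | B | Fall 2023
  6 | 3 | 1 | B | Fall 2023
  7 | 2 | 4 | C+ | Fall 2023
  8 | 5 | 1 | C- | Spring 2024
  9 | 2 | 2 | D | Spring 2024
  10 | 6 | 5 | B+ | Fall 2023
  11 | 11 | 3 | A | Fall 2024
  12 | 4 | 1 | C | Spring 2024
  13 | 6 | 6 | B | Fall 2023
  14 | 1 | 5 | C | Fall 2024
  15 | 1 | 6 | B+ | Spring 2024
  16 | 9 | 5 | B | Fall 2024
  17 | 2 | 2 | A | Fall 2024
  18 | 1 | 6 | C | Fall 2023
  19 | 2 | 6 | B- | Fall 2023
SELECT name, gpa FROM students WHERE gpa > 3.43

Execution result:
name | gpa
David Brown | 3.77
Rose Jones | 3.82
Eve Garcia | 3.77
Quinn Johnson | 3.56
Quinn Wilson | 3.66
Noah Jones | 3.70
Tina Martinez | 3.76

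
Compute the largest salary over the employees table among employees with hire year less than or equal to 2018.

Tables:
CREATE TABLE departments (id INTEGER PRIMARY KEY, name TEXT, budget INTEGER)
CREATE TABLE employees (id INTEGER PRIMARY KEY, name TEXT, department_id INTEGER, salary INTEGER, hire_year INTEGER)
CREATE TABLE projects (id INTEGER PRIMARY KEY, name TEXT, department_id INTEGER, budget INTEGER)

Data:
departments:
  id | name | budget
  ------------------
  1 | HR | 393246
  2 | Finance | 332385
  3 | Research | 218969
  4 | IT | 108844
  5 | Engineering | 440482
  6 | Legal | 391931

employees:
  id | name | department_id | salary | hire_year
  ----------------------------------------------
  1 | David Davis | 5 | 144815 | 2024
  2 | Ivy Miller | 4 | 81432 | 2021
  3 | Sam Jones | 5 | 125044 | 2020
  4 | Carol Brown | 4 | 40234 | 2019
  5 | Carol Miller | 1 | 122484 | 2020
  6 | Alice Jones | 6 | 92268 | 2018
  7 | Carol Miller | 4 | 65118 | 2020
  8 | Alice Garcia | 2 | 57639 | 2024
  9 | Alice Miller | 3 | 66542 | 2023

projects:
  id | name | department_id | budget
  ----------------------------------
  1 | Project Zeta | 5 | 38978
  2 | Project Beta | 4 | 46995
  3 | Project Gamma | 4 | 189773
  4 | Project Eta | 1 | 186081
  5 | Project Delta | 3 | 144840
SELECT MAX(salary) FROM employees WHERE hire_year <= 2018

Execution result:
92268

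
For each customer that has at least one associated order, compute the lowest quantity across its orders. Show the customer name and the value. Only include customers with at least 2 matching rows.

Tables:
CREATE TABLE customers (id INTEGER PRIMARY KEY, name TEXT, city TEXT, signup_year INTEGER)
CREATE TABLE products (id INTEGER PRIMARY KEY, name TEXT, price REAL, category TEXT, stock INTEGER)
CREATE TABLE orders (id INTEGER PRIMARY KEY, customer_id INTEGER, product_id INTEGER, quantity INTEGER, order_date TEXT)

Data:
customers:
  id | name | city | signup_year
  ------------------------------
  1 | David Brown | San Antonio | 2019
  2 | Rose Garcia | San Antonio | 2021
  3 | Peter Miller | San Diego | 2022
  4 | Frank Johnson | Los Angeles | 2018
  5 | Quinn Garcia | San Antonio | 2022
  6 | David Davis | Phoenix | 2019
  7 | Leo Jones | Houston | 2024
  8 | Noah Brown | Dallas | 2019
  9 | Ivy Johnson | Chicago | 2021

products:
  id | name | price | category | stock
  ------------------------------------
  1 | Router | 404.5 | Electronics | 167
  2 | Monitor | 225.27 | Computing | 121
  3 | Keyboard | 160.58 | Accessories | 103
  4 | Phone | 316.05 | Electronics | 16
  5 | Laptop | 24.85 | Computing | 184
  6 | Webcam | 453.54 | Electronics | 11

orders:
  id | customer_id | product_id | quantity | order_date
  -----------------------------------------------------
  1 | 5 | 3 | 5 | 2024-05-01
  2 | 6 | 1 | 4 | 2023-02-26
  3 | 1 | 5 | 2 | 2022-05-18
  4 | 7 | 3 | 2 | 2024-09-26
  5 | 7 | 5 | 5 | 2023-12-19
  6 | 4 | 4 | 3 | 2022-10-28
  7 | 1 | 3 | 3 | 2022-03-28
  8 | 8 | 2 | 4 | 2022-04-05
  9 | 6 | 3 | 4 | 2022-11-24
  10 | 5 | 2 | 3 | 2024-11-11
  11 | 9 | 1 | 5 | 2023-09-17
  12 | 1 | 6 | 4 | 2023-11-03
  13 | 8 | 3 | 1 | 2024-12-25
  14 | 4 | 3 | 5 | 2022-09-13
SELECT p.name, MIN(c.quantity) AS min_quantity FROM orders c JOIN customers p ON c.customer_id = p.id GROUP BY p.id, p.name HAVING COUNT(*) >= 2

Execution result:
name | min_quantity
David Brown | 2
Frank Johnson | 3
Quinn Garcia | 3
David Davis | 4
Leo Jones | 2
Noah Brown | 1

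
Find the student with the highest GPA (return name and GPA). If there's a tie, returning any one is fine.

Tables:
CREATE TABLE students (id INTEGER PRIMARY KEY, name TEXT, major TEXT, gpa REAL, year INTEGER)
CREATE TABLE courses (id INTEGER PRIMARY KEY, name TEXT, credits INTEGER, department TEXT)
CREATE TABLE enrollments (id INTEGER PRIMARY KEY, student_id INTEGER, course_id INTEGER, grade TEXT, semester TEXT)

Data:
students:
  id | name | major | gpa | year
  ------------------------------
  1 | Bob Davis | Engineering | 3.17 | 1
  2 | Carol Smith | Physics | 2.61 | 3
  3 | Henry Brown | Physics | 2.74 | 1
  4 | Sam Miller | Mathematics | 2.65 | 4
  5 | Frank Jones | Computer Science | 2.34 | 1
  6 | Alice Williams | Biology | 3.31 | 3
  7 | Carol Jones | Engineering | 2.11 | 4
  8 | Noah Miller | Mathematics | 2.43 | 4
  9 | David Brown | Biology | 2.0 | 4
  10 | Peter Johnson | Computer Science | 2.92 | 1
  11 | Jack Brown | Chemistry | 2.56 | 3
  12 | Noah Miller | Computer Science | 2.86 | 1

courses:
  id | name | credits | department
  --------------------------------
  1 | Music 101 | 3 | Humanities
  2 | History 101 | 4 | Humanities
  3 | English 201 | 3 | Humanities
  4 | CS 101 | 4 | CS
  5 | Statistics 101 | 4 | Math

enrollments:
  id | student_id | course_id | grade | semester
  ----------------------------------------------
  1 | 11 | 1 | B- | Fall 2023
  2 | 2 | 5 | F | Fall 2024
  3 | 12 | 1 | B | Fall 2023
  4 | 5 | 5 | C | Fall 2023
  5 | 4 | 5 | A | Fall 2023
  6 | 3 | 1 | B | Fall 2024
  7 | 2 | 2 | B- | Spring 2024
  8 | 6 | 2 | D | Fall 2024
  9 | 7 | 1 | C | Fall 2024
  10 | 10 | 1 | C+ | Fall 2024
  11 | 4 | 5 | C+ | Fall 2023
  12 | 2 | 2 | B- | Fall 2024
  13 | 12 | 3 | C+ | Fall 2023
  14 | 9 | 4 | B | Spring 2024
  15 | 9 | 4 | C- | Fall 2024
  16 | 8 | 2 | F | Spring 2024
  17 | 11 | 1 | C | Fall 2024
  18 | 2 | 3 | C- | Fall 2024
SELECT name, gpa FROM students ORDER BY gpa DESC LIMIT 1

Execution result:
name | gpa
Alice Williams | 3.31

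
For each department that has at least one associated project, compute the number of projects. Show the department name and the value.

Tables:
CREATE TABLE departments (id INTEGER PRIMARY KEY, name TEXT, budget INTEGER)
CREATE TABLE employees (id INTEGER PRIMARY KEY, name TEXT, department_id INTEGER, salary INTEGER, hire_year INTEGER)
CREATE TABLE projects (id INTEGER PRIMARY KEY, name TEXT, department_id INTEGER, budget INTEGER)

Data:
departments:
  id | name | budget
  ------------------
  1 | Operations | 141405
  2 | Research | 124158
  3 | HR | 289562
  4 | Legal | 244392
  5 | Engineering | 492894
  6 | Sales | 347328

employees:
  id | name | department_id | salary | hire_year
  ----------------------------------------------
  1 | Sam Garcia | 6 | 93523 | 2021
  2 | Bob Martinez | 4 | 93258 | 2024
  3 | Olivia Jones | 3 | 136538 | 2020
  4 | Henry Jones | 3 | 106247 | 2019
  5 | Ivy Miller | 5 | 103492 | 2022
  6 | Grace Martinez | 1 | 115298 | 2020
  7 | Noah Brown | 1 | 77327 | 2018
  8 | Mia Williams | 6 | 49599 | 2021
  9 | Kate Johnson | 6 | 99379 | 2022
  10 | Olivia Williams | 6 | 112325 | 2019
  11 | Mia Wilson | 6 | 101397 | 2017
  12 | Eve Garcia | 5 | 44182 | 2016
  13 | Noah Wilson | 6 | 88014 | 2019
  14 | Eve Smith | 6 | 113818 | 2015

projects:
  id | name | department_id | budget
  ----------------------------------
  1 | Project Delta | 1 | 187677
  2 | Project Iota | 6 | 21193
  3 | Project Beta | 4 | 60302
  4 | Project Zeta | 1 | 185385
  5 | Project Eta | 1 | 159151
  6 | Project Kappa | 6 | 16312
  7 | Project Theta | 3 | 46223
SELECT p.name, COUNT(*) AS n FROM projects c JOIN departments p ON c.department_id = p.id GROUP BY p.id, p.name

Execution result:
name | n
Operations | 3
HR | 1
Legal | 1
Sales | 2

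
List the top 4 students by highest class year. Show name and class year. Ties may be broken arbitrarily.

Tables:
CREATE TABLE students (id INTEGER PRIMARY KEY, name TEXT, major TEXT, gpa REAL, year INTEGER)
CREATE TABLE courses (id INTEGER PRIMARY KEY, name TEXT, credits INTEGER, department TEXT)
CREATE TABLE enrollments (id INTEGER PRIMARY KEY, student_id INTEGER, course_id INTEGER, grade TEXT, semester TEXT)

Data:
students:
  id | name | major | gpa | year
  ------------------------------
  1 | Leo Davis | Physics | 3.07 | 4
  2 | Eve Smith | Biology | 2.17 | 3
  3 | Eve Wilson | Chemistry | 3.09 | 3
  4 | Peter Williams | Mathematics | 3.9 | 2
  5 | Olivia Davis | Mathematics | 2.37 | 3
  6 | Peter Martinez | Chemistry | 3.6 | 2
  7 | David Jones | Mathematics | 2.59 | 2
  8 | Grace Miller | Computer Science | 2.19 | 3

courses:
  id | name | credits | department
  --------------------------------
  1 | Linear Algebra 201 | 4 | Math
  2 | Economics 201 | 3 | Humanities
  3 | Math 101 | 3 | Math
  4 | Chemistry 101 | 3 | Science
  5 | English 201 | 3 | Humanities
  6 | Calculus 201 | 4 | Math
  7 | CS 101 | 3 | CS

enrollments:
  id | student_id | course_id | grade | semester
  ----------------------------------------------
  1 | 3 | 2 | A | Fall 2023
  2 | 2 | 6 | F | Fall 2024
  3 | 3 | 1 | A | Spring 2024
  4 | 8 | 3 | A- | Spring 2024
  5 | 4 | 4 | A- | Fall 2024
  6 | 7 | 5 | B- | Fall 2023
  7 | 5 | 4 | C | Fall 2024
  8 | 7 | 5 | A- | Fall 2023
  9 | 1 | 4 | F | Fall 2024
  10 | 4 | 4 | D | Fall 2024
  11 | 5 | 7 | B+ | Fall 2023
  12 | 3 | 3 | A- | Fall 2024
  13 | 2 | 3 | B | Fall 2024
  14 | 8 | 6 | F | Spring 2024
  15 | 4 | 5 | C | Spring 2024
SELECT name, year FROM students ORDER BY year DESC LIMIT 4

Execution result:
name | year
Leo Davis | 4
Eve Smith | 3
Eve Wilson | 3
Olivia Davis | 3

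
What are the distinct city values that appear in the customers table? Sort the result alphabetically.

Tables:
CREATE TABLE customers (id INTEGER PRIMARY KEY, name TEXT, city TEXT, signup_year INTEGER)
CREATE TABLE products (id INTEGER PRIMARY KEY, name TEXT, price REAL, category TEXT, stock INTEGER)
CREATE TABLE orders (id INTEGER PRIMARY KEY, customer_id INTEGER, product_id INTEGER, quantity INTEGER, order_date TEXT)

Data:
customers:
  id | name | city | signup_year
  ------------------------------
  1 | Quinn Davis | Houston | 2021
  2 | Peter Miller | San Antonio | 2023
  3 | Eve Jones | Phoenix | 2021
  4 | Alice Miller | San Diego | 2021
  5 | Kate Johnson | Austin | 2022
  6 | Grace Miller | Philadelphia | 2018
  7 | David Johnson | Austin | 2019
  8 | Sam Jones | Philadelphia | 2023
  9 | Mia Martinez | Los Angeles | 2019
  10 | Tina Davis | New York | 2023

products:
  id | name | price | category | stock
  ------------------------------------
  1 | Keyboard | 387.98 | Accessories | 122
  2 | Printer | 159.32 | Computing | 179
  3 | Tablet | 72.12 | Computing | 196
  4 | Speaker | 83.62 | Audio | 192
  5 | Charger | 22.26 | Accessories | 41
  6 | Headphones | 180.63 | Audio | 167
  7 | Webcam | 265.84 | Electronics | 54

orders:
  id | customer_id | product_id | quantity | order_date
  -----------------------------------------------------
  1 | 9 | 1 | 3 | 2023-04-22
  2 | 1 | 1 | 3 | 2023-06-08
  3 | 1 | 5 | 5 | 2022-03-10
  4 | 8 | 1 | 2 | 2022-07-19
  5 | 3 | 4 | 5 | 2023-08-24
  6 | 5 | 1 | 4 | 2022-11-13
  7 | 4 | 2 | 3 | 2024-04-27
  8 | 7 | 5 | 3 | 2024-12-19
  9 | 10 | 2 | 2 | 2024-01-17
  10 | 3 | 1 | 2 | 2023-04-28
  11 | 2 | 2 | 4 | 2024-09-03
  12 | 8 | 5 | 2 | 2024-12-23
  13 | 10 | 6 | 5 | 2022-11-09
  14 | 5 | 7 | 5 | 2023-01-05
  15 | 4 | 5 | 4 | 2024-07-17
SELECT DISTINCT city FROM customers ORDER BY city

Execution result:
city
Austin
Houston
Los Angeles
New York
Philadelphia
Phoenix
San Antonio
San Diego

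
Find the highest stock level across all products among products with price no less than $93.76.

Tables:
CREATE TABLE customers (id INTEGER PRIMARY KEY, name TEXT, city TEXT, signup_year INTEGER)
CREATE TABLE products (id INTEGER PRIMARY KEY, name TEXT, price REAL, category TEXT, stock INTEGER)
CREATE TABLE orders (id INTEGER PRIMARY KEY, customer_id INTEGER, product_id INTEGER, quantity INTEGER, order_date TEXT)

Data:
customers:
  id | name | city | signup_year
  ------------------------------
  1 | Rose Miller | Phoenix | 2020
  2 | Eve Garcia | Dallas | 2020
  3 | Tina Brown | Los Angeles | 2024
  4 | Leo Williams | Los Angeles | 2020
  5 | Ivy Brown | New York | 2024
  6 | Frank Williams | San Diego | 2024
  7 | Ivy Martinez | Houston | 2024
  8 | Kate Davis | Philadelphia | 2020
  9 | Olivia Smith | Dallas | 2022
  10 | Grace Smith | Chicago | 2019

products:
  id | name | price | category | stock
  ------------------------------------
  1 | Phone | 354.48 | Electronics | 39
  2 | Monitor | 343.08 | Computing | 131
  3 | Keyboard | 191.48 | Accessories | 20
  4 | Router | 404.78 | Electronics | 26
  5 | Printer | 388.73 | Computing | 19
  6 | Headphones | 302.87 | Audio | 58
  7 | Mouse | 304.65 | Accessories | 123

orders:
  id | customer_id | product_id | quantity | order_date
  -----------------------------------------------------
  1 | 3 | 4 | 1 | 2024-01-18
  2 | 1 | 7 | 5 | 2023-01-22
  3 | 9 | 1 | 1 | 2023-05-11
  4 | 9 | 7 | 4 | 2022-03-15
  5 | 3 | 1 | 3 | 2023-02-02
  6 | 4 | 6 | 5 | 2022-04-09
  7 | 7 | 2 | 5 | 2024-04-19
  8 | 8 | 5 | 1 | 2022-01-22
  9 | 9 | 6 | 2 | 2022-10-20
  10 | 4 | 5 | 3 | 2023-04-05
SELECT MAX(stock) FROM products WHERE price >= 93.76

Execution result:
131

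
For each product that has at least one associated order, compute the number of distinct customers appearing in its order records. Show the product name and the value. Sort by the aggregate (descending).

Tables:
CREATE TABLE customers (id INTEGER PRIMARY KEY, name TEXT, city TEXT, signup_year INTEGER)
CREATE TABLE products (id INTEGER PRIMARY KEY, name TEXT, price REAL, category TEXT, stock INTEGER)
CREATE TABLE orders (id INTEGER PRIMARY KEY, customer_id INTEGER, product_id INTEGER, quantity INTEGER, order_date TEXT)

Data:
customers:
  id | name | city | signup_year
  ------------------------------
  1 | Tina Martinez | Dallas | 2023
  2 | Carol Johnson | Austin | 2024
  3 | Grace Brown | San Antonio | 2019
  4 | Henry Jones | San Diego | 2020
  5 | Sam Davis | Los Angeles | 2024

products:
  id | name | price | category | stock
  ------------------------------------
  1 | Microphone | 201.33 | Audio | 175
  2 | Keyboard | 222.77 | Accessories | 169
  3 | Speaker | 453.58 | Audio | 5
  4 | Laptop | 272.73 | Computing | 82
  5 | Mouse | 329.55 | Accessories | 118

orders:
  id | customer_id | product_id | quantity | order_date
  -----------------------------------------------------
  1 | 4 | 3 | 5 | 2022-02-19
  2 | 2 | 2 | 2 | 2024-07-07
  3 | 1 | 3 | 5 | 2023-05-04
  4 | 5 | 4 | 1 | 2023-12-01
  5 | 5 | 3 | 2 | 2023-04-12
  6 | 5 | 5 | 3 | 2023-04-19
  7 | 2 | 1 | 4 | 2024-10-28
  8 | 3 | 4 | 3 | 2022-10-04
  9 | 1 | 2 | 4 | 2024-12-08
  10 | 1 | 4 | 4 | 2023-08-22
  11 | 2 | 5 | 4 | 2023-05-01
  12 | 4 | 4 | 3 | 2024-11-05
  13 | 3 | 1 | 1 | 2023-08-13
SELECT p.name, COUNT(DISTINCT c.customer_id) AS distinct_customer_count FROM orders c JOIN products p ON c.product_id = p.id GROUP BY p.id, p.name ORDER BY distinct_customer_count DESC

Execution result:
name | distinct_customer_count
Laptop | 4
Speaker | 3
Microphone | 2
Keyboard | 2
Mouse | 2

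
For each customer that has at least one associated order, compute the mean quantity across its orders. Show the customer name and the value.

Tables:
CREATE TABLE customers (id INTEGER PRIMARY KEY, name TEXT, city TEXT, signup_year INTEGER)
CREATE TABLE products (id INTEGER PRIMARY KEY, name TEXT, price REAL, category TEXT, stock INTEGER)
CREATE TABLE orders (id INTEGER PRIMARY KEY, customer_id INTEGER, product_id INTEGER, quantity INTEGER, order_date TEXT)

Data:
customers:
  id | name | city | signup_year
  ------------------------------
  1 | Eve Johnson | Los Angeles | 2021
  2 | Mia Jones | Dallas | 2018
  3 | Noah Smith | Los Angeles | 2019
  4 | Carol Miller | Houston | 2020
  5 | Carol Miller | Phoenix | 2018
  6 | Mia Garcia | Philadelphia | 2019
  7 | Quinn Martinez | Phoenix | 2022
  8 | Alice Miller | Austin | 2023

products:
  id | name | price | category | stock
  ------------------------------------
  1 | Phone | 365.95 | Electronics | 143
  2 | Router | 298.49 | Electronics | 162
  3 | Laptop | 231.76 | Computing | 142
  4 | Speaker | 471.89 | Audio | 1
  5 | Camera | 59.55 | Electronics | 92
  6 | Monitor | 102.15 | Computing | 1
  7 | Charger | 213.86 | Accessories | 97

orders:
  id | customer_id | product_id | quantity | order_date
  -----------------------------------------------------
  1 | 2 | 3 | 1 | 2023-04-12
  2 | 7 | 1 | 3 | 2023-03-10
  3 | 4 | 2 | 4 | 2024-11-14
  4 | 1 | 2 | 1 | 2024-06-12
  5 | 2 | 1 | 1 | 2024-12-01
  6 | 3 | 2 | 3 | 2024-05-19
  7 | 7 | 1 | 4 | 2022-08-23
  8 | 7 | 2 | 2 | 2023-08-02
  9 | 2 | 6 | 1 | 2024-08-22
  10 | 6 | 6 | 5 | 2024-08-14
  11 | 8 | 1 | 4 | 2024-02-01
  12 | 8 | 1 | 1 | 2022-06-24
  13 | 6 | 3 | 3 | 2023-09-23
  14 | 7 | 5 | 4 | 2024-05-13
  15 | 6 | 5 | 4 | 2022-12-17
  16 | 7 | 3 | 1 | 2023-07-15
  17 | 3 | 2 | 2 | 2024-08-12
SELECT p.name, AVG(c.quantity) AS avg_quantity FROM orders c JOIN customers p ON c.customer_id = p.id GROUP BY p.id, p.name

Execution result:
name | avg_quantity
Eve Johnson | 1.00
Mia Jones | 1.00
Noah Smith | 2.50
Carol Miller | 4.00
Mia Garcia | 4.00
Quinn Martinez | 2.80
Alice Miller | 2.50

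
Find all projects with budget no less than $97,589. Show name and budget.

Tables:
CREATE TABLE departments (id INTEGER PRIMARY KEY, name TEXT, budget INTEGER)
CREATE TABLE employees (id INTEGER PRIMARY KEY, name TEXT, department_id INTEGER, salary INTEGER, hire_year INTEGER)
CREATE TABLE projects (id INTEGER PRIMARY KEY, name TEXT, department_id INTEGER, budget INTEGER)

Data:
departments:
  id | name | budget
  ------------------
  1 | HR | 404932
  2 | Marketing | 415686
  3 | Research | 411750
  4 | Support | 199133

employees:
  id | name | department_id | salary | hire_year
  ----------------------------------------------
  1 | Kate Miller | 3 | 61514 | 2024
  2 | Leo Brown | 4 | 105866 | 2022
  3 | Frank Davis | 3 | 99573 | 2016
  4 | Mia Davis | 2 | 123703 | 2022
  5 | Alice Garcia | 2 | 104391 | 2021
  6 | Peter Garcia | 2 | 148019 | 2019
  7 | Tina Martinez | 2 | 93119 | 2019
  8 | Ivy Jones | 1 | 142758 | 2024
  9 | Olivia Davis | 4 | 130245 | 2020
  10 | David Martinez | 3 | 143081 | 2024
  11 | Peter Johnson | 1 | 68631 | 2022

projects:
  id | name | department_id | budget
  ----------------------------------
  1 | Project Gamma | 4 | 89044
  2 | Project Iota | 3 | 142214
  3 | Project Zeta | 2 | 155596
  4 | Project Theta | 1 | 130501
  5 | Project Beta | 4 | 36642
SELECT name, budget FROM projects WHERE budget >= 97589

Execution result:
name | budget
Project Iota | 142214
Project Zeta | 155596
Project Theta | 130501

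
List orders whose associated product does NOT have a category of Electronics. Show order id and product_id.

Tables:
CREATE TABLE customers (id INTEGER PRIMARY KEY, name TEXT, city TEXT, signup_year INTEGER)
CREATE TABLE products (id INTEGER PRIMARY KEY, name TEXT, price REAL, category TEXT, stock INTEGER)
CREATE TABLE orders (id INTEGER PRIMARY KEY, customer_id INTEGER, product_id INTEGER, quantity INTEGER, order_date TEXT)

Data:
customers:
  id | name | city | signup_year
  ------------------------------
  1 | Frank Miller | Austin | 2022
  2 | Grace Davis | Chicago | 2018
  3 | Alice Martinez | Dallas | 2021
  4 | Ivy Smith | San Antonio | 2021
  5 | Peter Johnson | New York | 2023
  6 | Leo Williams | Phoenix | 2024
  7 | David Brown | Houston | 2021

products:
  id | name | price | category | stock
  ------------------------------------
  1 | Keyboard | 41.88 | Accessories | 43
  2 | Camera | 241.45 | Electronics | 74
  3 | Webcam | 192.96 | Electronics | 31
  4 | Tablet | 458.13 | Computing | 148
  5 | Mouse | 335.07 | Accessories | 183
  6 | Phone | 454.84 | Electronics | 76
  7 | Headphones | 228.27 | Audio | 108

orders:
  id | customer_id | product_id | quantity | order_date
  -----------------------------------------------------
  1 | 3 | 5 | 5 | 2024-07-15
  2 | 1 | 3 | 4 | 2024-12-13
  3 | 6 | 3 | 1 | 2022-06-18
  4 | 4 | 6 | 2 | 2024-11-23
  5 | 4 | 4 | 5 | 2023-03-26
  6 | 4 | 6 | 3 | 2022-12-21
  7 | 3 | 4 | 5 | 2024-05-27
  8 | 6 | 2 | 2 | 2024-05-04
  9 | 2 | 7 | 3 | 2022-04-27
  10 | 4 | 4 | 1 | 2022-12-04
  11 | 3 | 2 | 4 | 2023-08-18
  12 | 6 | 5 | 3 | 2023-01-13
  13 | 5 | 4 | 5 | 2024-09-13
SELECT id, product_id FROM orders WHERE product_id NOT IN (SELECT id FROM products WHERE category = 'Electronics')

Execution result:
id | product_id
1 | 5
5 | 4
7 | 4
9 | 7
10 | 4
12 | 5
13 | 4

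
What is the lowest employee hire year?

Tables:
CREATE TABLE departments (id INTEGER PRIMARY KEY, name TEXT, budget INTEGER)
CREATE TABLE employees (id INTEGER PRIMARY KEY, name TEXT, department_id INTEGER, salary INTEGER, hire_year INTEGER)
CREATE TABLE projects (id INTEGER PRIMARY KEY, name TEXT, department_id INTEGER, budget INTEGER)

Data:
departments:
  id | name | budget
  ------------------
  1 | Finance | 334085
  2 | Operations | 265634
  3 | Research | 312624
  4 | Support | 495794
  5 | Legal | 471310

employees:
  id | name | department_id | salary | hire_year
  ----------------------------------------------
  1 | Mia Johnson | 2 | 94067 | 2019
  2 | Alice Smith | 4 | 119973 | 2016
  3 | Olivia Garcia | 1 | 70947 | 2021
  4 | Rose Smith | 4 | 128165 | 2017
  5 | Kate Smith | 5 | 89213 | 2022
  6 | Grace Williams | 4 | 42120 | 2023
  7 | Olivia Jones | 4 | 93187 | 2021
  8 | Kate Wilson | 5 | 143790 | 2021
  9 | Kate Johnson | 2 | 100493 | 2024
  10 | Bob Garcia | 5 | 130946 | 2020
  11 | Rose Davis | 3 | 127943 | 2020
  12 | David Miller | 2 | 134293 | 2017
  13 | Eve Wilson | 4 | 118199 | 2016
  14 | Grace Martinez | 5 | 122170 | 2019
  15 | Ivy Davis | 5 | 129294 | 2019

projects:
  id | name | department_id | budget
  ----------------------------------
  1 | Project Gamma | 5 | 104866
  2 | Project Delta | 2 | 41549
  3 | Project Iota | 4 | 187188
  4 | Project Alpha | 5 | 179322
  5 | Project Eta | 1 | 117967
SELECT MIN(hire_year) FROM employees

Execution result:
2016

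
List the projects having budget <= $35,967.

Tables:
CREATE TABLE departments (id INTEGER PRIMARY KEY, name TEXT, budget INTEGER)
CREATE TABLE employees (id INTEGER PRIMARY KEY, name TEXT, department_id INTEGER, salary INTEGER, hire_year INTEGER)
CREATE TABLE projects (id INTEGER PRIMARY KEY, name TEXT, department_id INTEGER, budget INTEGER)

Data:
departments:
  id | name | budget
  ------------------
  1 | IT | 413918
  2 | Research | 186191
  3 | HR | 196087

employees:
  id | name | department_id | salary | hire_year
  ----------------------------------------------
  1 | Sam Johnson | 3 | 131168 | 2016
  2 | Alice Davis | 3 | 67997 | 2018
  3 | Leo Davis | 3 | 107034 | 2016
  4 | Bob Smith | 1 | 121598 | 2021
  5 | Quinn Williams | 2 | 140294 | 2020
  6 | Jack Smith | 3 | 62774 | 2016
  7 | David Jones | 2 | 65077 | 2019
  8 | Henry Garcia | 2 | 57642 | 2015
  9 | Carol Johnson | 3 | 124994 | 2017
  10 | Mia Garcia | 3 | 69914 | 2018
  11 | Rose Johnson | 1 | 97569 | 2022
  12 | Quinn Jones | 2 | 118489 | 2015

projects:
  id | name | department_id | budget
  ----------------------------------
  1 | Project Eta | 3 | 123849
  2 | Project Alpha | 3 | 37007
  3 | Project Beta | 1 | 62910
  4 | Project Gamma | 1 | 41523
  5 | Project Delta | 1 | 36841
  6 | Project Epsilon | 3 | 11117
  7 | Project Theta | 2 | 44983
SELECT name, budget FROM projects WHERE budget <= 35967

Execution result:
name | budget
Project Epsilon | 11117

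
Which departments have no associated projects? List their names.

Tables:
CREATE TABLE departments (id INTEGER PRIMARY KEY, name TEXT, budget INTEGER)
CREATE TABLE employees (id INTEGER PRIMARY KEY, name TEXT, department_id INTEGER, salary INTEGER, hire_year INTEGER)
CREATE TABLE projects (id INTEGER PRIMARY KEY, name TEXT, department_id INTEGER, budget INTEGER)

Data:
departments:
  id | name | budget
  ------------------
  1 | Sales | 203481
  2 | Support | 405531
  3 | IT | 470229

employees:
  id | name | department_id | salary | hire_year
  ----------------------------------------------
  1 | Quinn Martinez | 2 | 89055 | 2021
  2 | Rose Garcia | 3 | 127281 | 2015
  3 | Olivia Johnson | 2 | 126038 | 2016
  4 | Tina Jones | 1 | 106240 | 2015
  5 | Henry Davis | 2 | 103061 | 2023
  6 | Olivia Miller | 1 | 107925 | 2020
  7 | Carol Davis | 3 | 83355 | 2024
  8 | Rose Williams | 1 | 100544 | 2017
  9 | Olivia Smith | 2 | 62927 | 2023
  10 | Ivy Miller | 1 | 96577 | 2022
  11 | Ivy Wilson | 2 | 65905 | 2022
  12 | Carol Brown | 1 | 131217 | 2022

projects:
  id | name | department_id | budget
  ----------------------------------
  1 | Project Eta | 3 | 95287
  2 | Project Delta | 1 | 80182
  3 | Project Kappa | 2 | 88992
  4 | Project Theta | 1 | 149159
SELECT p.name FROM departments p LEFT JOIN projects c ON c.department_id = p.id WHERE c.id IS NULL

Execution result:
(no rows)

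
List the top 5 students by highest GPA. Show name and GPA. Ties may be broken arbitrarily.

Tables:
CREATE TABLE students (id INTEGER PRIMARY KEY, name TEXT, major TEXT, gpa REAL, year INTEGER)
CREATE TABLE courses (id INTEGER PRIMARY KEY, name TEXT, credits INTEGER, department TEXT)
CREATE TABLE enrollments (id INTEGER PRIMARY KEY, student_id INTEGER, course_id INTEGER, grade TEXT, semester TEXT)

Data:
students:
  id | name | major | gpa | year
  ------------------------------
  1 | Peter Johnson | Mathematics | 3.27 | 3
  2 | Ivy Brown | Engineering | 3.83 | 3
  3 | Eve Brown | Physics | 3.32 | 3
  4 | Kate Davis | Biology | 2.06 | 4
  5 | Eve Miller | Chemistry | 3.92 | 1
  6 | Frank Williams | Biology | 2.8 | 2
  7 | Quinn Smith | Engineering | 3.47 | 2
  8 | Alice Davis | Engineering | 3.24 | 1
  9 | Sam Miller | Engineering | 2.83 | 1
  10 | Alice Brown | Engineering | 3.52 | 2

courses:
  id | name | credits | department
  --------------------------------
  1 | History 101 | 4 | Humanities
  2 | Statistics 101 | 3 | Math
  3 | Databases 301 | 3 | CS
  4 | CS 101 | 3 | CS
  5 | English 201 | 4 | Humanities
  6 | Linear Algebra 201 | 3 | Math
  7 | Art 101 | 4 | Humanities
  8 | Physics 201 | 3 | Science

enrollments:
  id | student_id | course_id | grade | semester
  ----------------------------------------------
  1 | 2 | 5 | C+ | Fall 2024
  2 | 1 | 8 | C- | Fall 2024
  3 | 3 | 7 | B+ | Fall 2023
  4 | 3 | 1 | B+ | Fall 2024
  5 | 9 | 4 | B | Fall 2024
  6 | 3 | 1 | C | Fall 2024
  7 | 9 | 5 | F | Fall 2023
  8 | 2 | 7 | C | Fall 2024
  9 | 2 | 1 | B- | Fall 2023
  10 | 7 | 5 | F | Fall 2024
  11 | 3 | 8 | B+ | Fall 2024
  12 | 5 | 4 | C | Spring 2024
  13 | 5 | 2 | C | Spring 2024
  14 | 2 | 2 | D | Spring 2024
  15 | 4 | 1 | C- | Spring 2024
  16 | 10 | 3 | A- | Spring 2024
SELECT name, gpa FROM students ORDER BY gpa DESC LIMIT 5

Execution result:
name | gpa
Eve Miller | 3.92
Ivy Brown | 3.83
Alice Brown | 3.52
Quinn Smith | 3.47
Eve Brown | 3.32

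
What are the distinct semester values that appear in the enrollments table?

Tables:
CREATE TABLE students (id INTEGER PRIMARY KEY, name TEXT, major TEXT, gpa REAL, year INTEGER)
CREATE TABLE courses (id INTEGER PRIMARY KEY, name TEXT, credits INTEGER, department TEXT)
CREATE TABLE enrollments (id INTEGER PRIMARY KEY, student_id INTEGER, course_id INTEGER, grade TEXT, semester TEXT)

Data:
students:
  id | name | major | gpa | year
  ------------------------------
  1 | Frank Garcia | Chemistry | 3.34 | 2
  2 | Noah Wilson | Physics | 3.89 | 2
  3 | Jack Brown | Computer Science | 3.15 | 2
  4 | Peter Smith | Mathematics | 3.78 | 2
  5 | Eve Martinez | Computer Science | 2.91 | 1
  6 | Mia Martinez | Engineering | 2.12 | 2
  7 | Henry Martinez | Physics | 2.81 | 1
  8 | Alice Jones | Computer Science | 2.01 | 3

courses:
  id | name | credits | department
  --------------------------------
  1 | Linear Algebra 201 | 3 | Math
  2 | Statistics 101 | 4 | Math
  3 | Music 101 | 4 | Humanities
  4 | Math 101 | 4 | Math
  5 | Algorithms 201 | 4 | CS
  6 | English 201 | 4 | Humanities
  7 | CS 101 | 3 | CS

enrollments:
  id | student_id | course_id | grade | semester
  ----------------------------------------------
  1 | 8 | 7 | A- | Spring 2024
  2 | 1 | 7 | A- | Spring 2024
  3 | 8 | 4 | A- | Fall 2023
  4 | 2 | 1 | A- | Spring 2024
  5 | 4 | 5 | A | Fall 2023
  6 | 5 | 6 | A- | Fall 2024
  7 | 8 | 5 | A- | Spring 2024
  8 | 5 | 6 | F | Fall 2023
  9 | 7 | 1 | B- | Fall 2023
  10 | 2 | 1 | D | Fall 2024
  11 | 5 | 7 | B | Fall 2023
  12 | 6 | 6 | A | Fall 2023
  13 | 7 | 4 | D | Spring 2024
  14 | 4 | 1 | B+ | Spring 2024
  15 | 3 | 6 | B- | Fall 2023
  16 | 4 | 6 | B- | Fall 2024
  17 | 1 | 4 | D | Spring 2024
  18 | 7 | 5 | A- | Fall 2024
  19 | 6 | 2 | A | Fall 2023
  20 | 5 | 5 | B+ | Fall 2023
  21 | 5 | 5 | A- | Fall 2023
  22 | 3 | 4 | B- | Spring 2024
SELECT DISTINCT semester FROM enrollments

Execution result:
semester
Spring 2024
Fall 2023
Fall 2024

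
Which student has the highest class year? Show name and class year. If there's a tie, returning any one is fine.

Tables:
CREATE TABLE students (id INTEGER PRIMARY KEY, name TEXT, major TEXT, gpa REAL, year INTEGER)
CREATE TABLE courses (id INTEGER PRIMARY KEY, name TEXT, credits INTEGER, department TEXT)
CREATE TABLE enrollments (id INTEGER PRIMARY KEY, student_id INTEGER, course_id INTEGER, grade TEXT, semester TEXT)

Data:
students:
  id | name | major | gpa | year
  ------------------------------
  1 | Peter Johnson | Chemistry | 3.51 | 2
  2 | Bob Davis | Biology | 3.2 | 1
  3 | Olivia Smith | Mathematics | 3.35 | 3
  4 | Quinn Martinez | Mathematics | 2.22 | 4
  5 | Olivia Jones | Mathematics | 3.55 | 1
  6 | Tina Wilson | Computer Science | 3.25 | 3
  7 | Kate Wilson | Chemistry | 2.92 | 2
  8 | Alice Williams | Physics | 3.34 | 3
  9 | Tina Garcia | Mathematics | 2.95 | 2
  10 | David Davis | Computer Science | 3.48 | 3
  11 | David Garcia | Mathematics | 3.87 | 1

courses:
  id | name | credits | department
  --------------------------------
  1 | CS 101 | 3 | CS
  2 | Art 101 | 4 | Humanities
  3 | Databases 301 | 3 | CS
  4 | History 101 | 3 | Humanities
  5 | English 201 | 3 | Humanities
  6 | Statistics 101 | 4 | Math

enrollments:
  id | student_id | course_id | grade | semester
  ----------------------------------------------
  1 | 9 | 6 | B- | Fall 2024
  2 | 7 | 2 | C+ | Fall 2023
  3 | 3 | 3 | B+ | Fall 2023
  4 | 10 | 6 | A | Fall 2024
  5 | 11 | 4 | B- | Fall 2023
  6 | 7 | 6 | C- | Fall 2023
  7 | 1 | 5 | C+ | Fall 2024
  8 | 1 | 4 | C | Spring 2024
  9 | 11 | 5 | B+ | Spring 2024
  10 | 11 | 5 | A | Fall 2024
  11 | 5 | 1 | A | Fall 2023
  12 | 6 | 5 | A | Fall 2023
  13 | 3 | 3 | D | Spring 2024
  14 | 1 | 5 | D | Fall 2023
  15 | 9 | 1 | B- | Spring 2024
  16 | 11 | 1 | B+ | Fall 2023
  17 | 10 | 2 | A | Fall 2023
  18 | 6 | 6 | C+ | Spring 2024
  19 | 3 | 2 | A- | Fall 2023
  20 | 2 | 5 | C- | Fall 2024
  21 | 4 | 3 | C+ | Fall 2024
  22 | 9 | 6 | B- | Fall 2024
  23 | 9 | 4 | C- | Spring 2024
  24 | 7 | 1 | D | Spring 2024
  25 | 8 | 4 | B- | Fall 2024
SELECT name, year FROM students ORDER BY year DESC LIMIT 1

Execution result:
name | year
Quinn Martinez | 4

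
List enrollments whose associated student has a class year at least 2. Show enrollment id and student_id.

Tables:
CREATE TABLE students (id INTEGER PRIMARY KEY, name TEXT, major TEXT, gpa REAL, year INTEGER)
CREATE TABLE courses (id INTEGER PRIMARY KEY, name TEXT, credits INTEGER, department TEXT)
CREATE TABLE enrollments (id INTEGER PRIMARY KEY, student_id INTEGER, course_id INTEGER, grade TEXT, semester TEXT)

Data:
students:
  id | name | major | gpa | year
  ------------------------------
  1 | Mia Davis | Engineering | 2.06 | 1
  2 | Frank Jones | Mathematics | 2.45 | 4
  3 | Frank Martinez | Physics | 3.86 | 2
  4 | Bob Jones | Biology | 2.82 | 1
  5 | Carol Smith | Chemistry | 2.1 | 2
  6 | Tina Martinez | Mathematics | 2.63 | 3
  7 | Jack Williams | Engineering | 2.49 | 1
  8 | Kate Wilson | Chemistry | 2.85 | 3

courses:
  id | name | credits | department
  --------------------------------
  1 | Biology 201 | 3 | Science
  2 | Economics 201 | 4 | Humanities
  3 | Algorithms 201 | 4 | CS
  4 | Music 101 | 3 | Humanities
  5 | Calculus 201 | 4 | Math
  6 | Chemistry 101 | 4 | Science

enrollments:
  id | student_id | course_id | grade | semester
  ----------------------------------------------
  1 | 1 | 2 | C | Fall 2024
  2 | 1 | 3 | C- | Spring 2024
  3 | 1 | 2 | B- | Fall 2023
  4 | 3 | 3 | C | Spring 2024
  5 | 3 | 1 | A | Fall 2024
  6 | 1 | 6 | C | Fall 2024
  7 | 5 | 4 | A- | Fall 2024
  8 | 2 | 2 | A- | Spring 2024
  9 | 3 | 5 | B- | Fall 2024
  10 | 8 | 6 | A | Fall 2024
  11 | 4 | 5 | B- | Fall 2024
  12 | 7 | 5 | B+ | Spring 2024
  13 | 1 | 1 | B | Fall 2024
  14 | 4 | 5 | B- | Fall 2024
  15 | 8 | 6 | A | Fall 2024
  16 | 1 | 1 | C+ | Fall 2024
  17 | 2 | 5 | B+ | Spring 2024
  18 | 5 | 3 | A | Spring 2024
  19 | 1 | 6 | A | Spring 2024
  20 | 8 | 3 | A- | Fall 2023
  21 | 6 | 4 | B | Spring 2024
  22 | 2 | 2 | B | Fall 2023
SELECT id, student_id FROM enrollments WHERE student_id IN (SELECT id FROM students WHERE year >= 2)

Execution result:
id | student_id
4 | 3
5 | 3
7 | 5
8 | 2
9 | 3
10 | 8
15 | 8
17 | 2
18 | 5
20 | 8
21 | 6
22 | 2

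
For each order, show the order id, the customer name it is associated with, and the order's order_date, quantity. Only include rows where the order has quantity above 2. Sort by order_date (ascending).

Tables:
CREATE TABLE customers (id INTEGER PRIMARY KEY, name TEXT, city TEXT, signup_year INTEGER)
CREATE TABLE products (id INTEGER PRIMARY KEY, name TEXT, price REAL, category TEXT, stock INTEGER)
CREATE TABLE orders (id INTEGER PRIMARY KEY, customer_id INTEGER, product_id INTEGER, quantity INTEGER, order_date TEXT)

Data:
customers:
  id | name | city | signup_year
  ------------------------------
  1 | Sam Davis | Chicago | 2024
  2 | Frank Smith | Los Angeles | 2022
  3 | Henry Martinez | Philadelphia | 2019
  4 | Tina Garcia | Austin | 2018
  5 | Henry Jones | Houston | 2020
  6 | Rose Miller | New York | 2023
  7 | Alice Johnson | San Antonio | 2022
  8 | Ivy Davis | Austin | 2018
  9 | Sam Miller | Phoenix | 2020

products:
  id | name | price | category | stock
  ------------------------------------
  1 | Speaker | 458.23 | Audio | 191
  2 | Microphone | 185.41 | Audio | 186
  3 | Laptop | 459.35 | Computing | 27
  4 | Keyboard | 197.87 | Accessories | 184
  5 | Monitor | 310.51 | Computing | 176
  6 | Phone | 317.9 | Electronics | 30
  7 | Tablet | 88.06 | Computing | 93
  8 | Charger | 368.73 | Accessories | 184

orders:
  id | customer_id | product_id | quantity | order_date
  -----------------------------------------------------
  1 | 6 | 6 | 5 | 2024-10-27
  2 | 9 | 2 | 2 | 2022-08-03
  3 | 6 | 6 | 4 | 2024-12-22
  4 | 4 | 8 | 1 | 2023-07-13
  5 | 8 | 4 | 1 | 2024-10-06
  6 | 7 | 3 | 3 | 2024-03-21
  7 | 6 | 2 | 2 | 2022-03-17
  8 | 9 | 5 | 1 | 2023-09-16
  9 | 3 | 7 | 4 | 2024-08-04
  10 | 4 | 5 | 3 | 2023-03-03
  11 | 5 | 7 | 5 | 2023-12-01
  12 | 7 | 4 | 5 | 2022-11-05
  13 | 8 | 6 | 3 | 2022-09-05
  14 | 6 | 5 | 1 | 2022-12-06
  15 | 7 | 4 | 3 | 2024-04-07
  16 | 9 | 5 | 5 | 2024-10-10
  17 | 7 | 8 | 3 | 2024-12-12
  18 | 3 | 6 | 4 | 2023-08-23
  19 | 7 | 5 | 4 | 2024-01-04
SELECT c.id, p.name AS customer, c.order_date, c.quantity FROM orders c JOIN customers p ON c.customer_id = p.id WHERE c.quantity > 2 ORDER BY c.order_date ASC

Execution result:
id | customer | order_date | quantity
13 | Ivy Davis | 2022-09-05 | 3
12 | Alice Johnson | 2022-11-05 | 5
10 | Tina Garcia | 2023-03-03 | 3
18 | Henry Martinez | 2023-08-23 | 4
11 | Henry Jones | 2023-12-01 | 5
19 | Alice Johnson | 2024-01-04 | 4
6 | Alice Johnson | 2024-03-21 | 3
15 | Alice Johnson | 2024-04-07 | 3
9 | Henry Martinez | 2024-08-04 | 4
16 | Sam Miller | 2024-10-10 | 5
1 | Rose Miller | 2024-10-27 | 5
17 | Alice Johnson | 2024-12-12 | 3
3 | Rose Miller | 2024-12-22 | 4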